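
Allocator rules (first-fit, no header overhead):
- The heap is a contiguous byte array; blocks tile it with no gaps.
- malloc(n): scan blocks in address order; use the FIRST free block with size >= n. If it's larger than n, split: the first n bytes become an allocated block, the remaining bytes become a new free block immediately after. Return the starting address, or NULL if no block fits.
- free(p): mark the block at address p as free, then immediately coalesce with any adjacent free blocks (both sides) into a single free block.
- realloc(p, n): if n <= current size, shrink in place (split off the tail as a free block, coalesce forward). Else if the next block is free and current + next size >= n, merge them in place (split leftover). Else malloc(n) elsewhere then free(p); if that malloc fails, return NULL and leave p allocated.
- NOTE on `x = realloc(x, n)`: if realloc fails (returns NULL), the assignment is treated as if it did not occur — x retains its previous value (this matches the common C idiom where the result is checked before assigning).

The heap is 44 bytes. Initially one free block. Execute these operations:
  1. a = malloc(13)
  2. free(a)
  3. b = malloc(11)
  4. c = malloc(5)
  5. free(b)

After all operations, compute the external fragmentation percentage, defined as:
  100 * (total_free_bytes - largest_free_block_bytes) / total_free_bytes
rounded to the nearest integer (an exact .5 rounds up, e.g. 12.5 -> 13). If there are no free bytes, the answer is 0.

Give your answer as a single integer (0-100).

Op 1: a = malloc(13) -> a = 0; heap: [0-12 ALLOC][13-43 FREE]
Op 2: free(a) -> (freed a); heap: [0-43 FREE]
Op 3: b = malloc(11) -> b = 0; heap: [0-10 ALLOC][11-43 FREE]
Op 4: c = malloc(5) -> c = 11; heap: [0-10 ALLOC][11-15 ALLOC][16-43 FREE]
Op 5: free(b) -> (freed b); heap: [0-10 FREE][11-15 ALLOC][16-43 FREE]
Free blocks: [11 28] total_free=39 largest=28 -> 100*(39-28)/39 = 1100/39 ≈ 28.205 -> rounds to 28

Answer: 28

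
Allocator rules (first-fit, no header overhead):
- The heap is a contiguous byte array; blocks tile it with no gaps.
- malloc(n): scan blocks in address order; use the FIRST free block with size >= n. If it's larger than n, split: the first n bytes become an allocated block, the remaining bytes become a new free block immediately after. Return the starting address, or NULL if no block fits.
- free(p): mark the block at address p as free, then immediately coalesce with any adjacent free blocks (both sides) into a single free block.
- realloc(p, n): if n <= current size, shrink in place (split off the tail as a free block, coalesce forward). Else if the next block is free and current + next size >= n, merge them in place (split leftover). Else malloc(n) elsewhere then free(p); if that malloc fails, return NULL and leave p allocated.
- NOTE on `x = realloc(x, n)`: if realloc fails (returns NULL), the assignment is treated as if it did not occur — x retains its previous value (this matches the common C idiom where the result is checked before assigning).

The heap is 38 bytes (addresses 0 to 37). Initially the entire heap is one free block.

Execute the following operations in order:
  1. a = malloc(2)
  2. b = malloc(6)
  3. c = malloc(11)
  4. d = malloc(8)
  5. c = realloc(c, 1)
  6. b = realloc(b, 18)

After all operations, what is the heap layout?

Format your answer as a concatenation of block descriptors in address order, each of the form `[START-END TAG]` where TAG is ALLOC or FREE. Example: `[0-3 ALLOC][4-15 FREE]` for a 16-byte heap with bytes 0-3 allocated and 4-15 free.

Op 1: a = malloc(2) -> a = 0; heap: [0-1 ALLOC][2-37 FREE]
Op 2: b = malloc(6) -> b = 2; heap: [0-1 ALLOC][2-7 ALLOC][8-37 FREE]
Op 3: c = malloc(11) -> c = 8; heap: [0-1 ALLOC][2-7 ALLOC][8-18 ALLOC][19-37 FREE]
Op 4: d = malloc(8) -> d = 19; heap: [0-1 ALLOC][2-7 ALLOC][8-18 ALLOC][19-26 ALLOC][27-37 FREE]
Op 5: c = realloc(c, 1) -> c = 8; heap: [0-1 ALLOC][2-7 ALLOC][8-8 ALLOC][9-18 FREE][19-26 ALLOC][27-37 FREE]
Op 6: b = realloc(b, 18) -> NULL (b unchanged); heap: [0-1 ALLOC][2-7 ALLOC][8-8 ALLOC][9-18 FREE][19-26 ALLOC][27-37 FREE]

Answer: [0-1 ALLOC][2-7 ALLOC][8-8 ALLOC][9-18 FREE][19-26 ALLOC][27-37 FREE]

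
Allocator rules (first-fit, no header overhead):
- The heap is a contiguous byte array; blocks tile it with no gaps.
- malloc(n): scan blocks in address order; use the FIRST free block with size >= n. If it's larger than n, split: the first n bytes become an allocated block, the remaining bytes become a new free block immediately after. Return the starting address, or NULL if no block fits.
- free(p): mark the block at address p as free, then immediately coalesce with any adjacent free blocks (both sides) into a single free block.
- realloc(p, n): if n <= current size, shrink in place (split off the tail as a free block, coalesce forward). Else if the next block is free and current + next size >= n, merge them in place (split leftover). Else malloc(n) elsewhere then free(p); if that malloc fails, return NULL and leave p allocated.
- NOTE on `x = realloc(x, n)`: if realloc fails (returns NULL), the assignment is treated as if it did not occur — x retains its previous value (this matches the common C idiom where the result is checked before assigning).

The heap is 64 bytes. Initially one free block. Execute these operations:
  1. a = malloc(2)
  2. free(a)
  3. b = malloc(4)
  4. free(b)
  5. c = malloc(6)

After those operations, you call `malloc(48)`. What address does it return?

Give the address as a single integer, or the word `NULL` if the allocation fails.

Answer: 6

Derivation:
Op 1: a = malloc(2) -> a = 0; heap: [0-1 ALLOC][2-63 FREE]
Op 2: free(a) -> (freed a); heap: [0-63 FREE]
Op 3: b = malloc(4) -> b = 0; heap: [0-3 ALLOC][4-63 FREE]
Op 4: free(b) -> (freed b); heap: [0-63 FREE]
Op 5: c = malloc(6) -> c = 0; heap: [0-5 ALLOC][6-63 FREE]
malloc(48): first-fit scan over [0-5 ALLOC][6-63 FREE] -> 6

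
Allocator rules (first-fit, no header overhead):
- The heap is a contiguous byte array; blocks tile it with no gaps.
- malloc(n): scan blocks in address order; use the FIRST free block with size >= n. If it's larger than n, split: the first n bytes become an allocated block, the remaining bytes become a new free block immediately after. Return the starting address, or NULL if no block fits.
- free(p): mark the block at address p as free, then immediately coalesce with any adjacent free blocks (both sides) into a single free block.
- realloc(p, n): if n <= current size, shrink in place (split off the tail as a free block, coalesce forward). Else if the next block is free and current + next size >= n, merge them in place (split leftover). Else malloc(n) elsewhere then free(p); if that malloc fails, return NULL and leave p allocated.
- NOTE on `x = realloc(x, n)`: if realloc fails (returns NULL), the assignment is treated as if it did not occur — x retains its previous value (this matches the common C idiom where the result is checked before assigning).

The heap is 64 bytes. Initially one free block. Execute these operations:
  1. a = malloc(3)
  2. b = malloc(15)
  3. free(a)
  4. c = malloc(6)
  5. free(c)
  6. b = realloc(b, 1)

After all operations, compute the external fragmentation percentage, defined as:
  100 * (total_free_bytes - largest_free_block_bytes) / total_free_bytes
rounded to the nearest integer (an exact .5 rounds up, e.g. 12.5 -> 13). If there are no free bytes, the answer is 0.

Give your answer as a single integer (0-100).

Answer: 5

Derivation:
Op 1: a = malloc(3) -> a = 0; heap: [0-2 ALLOC][3-63 FREE]
Op 2: b = malloc(15) -> b = 3; heap: [0-2 ALLOC][3-17 ALLOC][18-63 FREE]
Op 3: free(a) -> (freed a); heap: [0-2 FREE][3-17 ALLOC][18-63 FREE]
Op 4: c = malloc(6) -> c = 18; heap: [0-2 FREE][3-17 ALLOC][18-23 ALLOC][24-63 FREE]
Op 5: free(c) -> (freed c); heap: [0-2 FREE][3-17 ALLOC][18-63 FREE]
Op 6: b = realloc(b, 1) -> b = 3; heap: [0-2 FREE][3-3 ALLOC][4-63 FREE]
Free blocks: [3 60] total_free=63 largest=60 -> 100*(63-60)/63 = 300/63 ≈ 4.762 -> rounds to 5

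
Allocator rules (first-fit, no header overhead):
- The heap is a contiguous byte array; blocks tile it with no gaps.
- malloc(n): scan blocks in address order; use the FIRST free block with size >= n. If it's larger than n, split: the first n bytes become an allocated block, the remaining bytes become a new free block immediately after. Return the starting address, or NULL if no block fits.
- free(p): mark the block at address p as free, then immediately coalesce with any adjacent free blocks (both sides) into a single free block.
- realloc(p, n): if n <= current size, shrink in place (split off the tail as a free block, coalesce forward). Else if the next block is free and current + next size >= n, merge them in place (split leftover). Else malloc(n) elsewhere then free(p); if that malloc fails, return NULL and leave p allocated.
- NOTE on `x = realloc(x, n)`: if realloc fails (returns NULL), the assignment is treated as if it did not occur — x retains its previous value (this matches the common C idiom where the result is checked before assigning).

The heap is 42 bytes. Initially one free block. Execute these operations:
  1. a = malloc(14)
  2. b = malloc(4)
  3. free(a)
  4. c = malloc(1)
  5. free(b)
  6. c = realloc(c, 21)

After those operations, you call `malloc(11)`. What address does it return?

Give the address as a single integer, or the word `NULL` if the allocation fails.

Op 1: a = malloc(14) -> a = 0; heap: [0-13 ALLOC][14-41 FREE]
Op 2: b = malloc(4) -> b = 14; heap: [0-13 ALLOC][14-17 ALLOC][18-41 FREE]
Op 3: free(a) -> (freed a); heap: [0-13 FREE][14-17 ALLOC][18-41 FREE]
Op 4: c = malloc(1) -> c = 0; heap: [0-0 ALLOC][1-13 FREE][14-17 ALLOC][18-41 FREE]
Op 5: free(b) -> (freed b); heap: [0-0 ALLOC][1-41 FREE]
Op 6: c = realloc(c, 21) -> c = 0; heap: [0-20 ALLOC][21-41 FREE]
malloc(11): first-fit scan over [0-20 ALLOC][21-41 FREE] -> 21

Answer: 21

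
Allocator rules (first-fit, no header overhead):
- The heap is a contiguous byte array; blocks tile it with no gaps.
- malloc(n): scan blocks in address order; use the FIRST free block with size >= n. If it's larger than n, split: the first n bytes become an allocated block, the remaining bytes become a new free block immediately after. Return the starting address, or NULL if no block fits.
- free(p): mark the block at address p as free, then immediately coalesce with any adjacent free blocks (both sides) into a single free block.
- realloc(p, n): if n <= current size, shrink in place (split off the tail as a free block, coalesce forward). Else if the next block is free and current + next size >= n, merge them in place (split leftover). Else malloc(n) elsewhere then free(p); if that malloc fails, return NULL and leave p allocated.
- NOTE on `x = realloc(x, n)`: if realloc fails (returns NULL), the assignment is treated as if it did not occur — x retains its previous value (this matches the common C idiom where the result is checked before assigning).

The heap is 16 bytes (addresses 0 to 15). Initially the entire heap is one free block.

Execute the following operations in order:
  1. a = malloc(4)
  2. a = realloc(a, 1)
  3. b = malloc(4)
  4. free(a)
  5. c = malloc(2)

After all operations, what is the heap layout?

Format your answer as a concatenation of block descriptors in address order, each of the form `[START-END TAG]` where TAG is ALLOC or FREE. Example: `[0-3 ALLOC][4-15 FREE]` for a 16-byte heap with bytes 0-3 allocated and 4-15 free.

Op 1: a = malloc(4) -> a = 0; heap: [0-3 ALLOC][4-15 FREE]
Op 2: a = realloc(a, 1) -> a = 0; heap: [0-0 ALLOC][1-15 FREE]
Op 3: b = malloc(4) -> b = 1; heap: [0-0 ALLOC][1-4 ALLOC][5-15 FREE]
Op 4: free(a) -> (freed a); heap: [0-0 FREE][1-4 ALLOC][5-15 FREE]
Op 5: c = malloc(2) -> c = 5; heap: [0-0 FREE][1-4 ALLOC][5-6 ALLOC][7-15 FREE]

Answer: [0-0 FREE][1-4 ALLOC][5-6 ALLOC][7-15 FREE]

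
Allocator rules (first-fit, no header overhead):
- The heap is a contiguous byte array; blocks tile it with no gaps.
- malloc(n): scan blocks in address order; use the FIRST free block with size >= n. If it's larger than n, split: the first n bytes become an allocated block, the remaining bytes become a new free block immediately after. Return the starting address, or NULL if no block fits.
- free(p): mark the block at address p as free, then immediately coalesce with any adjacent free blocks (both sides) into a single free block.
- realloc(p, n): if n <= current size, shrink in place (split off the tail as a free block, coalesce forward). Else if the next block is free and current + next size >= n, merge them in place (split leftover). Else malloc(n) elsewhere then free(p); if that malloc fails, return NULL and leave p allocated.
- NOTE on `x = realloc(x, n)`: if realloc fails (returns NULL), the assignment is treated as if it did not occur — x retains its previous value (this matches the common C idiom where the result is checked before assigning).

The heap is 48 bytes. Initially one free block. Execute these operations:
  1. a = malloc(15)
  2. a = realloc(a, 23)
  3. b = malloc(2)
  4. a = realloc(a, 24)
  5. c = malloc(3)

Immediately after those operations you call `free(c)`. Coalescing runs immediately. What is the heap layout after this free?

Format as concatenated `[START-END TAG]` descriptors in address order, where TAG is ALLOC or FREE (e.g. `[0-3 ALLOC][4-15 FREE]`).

Answer: [0-22 ALLOC][23-24 ALLOC][25-47 FREE]

Derivation:
Op 1: a = malloc(15) -> a = 0; heap: [0-14 ALLOC][15-47 FREE]
Op 2: a = realloc(a, 23) -> a = 0; heap: [0-22 ALLOC][23-47 FREE]
Op 3: b = malloc(2) -> b = 23; heap: [0-22 ALLOC][23-24 ALLOC][25-47 FREE]
Op 4: a = realloc(a, 24) -> NULL (a unchanged); heap: [0-22 ALLOC][23-24 ALLOC][25-47 FREE]
Op 5: c = malloc(3) -> c = 25; heap: [0-22 ALLOC][23-24 ALLOC][25-27 ALLOC][28-47 FREE]
free(c): c = 25 -> block [25-27 ALLOC]; mark free, coalesce with adjacent free neighbors -> [0-22 ALLOC][23-24 ALLOC][25-47 FREE]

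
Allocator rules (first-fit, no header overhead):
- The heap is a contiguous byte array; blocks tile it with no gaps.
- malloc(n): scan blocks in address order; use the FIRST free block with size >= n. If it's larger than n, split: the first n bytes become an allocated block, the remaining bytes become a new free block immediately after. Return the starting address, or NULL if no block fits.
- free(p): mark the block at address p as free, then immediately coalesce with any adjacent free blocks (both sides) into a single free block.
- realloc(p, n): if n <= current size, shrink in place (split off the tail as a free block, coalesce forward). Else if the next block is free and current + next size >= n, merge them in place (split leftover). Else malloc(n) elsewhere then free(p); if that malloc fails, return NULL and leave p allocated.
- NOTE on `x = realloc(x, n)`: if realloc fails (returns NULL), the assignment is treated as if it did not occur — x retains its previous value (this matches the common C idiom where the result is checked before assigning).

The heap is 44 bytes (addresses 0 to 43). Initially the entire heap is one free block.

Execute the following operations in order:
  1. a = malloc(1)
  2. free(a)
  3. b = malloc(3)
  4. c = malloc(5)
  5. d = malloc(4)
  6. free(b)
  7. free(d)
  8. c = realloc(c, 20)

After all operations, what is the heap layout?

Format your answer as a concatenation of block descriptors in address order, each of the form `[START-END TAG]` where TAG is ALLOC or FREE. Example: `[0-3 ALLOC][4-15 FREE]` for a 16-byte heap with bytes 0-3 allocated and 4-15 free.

Answer: [0-2 FREE][3-22 ALLOC][23-43 FREE]

Derivation:
Op 1: a = malloc(1) -> a = 0; heap: [0-0 ALLOC][1-43 FREE]
Op 2: free(a) -> (freed a); heap: [0-43 FREE]
Op 3: b = malloc(3) -> b = 0; heap: [0-2 ALLOC][3-43 FREE]
Op 4: c = malloc(5) -> c = 3; heap: [0-2 ALLOC][3-7 ALLOC][8-43 FREE]
Op 5: d = malloc(4) -> d = 8; heap: [0-2 ALLOC][3-7 ALLOC][8-11 ALLOC][12-43 FREE]
Op 6: free(b) -> (freed b); heap: [0-2 FREE][3-7 ALLOC][8-11 ALLOC][12-43 FREE]
Op 7: free(d) -> (freed d); heap: [0-2 FREE][3-7 ALLOC][8-43 FREE]
Op 8: c = realloc(c, 20) -> c = 3; heap: [0-2 FREE][3-22 ALLOC][23-43 FREE]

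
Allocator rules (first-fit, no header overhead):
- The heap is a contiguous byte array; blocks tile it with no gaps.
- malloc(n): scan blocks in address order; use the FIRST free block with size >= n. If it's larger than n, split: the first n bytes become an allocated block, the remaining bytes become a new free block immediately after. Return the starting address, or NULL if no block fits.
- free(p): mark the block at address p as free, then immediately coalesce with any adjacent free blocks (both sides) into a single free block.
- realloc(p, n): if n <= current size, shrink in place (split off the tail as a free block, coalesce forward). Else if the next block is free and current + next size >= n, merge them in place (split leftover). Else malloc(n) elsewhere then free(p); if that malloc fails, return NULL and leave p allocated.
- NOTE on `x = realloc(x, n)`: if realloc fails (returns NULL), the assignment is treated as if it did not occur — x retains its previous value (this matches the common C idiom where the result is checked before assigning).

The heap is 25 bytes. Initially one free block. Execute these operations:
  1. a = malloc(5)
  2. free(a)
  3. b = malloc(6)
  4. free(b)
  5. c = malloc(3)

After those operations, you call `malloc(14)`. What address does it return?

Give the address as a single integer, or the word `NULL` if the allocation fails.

Answer: 3

Derivation:
Op 1: a = malloc(5) -> a = 0; heap: [0-4 ALLOC][5-24 FREE]
Op 2: free(a) -> (freed a); heap: [0-24 FREE]
Op 3: b = malloc(6) -> b = 0; heap: [0-5 ALLOC][6-24 FREE]
Op 4: free(b) -> (freed b); heap: [0-24 FREE]
Op 5: c = malloc(3) -> c = 0; heap: [0-2 ALLOC][3-24 FREE]
malloc(14): first-fit scan over [0-2 ALLOC][3-24 FREE] -> 3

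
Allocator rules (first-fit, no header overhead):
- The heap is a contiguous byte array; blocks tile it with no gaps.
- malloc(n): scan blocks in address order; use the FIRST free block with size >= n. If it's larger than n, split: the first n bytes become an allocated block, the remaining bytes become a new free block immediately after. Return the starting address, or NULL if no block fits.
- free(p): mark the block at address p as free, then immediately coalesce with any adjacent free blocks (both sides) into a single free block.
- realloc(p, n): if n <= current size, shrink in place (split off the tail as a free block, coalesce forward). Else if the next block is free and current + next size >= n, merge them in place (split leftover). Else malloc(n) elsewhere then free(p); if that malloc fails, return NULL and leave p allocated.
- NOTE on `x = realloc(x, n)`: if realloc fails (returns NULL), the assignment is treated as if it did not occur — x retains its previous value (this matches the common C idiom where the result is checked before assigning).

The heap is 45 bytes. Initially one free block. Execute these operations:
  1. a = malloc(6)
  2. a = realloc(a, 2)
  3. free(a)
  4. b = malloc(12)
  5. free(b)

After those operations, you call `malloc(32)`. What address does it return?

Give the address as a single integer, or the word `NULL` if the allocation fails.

Answer: 0

Derivation:
Op 1: a = malloc(6) -> a = 0; heap: [0-5 ALLOC][6-44 FREE]
Op 2: a = realloc(a, 2) -> a = 0; heap: [0-1 ALLOC][2-44 FREE]
Op 3: free(a) -> (freed a); heap: [0-44 FREE]
Op 4: b = malloc(12) -> b = 0; heap: [0-11 ALLOC][12-44 FREE]
Op 5: free(b) -> (freed b); heap: [0-44 FREE]
malloc(32): first-fit scan over [0-44 FREE] -> 0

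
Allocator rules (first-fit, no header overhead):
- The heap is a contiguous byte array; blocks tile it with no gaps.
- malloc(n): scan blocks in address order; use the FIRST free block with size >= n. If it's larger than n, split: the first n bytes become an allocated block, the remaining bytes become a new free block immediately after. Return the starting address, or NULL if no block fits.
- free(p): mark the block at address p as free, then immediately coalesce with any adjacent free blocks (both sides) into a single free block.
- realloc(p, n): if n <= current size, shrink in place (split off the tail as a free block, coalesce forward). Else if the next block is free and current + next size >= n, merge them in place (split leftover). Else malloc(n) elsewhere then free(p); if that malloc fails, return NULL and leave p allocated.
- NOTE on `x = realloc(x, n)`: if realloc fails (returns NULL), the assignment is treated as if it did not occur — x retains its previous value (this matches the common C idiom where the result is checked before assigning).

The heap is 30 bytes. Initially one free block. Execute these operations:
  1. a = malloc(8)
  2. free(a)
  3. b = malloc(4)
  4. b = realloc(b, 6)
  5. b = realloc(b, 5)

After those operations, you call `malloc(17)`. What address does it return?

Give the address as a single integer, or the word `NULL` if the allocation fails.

Answer: 5

Derivation:
Op 1: a = malloc(8) -> a = 0; heap: [0-7 ALLOC][8-29 FREE]
Op 2: free(a) -> (freed a); heap: [0-29 FREE]
Op 3: b = malloc(4) -> b = 0; heap: [0-3 ALLOC][4-29 FREE]
Op 4: b = realloc(b, 6) -> b = 0; heap: [0-5 ALLOC][6-29 FREE]
Op 5: b = realloc(b, 5) -> b = 0; heap: [0-4 ALLOC][5-29 FREE]
malloc(17): first-fit scan over [0-4 ALLOC][5-29 FREE] -> 5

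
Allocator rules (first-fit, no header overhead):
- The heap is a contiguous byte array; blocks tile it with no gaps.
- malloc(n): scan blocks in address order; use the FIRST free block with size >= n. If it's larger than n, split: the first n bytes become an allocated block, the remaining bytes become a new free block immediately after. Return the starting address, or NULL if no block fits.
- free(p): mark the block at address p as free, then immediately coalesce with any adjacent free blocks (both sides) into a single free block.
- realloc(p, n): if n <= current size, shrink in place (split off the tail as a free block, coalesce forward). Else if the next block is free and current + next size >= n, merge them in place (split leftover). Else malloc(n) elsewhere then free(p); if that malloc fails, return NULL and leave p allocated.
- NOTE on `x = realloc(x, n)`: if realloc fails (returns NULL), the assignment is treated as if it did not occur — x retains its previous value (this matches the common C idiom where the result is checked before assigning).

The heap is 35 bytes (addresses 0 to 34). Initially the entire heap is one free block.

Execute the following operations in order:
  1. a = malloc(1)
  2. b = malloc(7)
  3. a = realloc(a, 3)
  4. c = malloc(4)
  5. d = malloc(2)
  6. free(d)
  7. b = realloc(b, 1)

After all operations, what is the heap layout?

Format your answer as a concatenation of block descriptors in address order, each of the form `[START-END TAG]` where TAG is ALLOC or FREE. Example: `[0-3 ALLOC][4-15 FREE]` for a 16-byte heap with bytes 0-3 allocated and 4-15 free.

Answer: [0-0 FREE][1-1 ALLOC][2-7 FREE][8-10 ALLOC][11-14 ALLOC][15-34 FREE]

Derivation:
Op 1: a = malloc(1) -> a = 0; heap: [0-0 ALLOC][1-34 FREE]
Op 2: b = malloc(7) -> b = 1; heap: [0-0 ALLOC][1-7 ALLOC][8-34 FREE]
Op 3: a = realloc(a, 3) -> a = 8; heap: [0-0 FREE][1-7 ALLOC][8-10 ALLOC][11-34 FREE]
Op 4: c = malloc(4) -> c = 11; heap: [0-0 FREE][1-7 ALLOC][8-10 ALLOC][11-14 ALLOC][15-34 FREE]
Op 5: d = malloc(2) -> d = 15; heap: [0-0 FREE][1-7 ALLOC][8-10 ALLOC][11-14 ALLOC][15-16 ALLOC][17-34 FREE]
Op 6: free(d) -> (freed d); heap: [0-0 FREE][1-7 ALLOC][8-10 ALLOC][11-14 ALLOC][15-34 FREE]
Op 7: b = realloc(b, 1) -> b = 1; heap: [0-0 FREE][1-1 ALLOC][2-7 FREE][8-10 ALLOC][11-14 ALLOC][15-34 FREE]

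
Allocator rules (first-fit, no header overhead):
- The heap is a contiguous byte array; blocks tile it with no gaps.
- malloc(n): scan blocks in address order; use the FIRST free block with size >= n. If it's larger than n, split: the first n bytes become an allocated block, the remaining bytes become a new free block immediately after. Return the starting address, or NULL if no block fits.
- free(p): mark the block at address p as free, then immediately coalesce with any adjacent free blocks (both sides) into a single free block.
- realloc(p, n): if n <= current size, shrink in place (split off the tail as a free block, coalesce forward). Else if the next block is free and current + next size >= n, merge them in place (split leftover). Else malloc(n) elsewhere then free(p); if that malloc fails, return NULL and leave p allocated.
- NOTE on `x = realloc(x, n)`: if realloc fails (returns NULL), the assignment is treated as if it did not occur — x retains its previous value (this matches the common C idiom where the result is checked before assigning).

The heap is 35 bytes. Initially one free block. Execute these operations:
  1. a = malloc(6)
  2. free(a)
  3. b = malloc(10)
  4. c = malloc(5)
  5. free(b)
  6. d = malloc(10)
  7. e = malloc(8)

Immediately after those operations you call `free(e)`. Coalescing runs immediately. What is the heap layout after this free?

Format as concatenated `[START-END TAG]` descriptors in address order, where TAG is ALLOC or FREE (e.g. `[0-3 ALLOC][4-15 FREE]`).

Op 1: a = malloc(6) -> a = 0; heap: [0-5 ALLOC][6-34 FREE]
Op 2: free(a) -> (freed a); heap: [0-34 FREE]
Op 3: b = malloc(10) -> b = 0; heap: [0-9 ALLOC][10-34 FREE]
Op 4: c = malloc(5) -> c = 10; heap: [0-9 ALLOC][10-14 ALLOC][15-34 FREE]
Op 5: free(b) -> (freed b); heap: [0-9 FREE][10-14 ALLOC][15-34 FREE]
Op 6: d = malloc(10) -> d = 0; heap: [0-9 ALLOC][10-14 ALLOC][15-34 FREE]
Op 7: e = malloc(8) -> e = 15; heap: [0-9 ALLOC][10-14 ALLOC][15-22 ALLOC][23-34 FREE]
free(e): e = 15 -> block [15-22 ALLOC]; mark free, coalesce with adjacent free neighbors -> [0-9 ALLOC][10-14 ALLOC][15-34 FREE]

Answer: [0-9 ALLOC][10-14 ALLOC][15-34 FREE]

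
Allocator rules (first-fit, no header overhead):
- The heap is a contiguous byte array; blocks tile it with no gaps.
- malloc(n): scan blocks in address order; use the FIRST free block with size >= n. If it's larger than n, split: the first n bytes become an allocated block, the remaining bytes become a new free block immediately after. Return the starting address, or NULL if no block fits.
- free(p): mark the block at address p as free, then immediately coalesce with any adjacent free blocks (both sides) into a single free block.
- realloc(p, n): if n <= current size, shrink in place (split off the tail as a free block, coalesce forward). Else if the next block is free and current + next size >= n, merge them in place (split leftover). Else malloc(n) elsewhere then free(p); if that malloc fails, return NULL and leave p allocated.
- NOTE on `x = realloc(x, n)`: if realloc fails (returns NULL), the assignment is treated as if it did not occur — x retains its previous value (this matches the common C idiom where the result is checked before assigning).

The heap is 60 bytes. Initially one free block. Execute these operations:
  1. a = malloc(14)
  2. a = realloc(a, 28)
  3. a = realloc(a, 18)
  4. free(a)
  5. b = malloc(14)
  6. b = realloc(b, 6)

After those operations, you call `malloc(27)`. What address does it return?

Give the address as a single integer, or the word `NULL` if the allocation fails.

Answer: 6

Derivation:
Op 1: a = malloc(14) -> a = 0; heap: [0-13 ALLOC][14-59 FREE]
Op 2: a = realloc(a, 28) -> a = 0; heap: [0-27 ALLOC][28-59 FREE]
Op 3: a = realloc(a, 18) -> a = 0; heap: [0-17 ALLOC][18-59 FREE]
Op 4: free(a) -> (freed a); heap: [0-59 FREE]
Op 5: b = malloc(14) -> b = 0; heap: [0-13 ALLOC][14-59 FREE]
Op 6: b = realloc(b, 6) -> b = 0; heap: [0-5 ALLOC][6-59 FREE]
malloc(27): first-fit scan over [0-5 ALLOC][6-59 FREE] -> 6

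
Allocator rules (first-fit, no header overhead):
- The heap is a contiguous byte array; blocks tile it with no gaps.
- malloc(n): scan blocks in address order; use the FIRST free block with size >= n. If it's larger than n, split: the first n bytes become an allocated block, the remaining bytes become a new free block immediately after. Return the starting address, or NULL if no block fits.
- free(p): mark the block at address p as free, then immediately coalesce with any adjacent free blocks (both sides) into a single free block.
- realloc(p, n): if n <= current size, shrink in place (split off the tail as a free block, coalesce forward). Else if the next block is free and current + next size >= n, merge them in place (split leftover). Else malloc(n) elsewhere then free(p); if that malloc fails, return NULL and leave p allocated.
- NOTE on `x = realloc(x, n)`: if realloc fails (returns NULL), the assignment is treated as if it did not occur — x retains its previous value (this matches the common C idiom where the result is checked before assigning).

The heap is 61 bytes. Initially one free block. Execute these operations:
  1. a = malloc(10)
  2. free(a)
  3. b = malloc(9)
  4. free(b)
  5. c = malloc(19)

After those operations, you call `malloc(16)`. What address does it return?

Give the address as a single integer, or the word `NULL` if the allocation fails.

Op 1: a = malloc(10) -> a = 0; heap: [0-9 ALLOC][10-60 FREE]
Op 2: free(a) -> (freed a); heap: [0-60 FREE]
Op 3: b = malloc(9) -> b = 0; heap: [0-8 ALLOC][9-60 FREE]
Op 4: free(b) -> (freed b); heap: [0-60 FREE]
Op 5: c = malloc(19) -> c = 0; heap: [0-18 ALLOC][19-60 FREE]
malloc(16): first-fit scan over [0-18 ALLOC][19-60 FREE] -> 19

Answer: 19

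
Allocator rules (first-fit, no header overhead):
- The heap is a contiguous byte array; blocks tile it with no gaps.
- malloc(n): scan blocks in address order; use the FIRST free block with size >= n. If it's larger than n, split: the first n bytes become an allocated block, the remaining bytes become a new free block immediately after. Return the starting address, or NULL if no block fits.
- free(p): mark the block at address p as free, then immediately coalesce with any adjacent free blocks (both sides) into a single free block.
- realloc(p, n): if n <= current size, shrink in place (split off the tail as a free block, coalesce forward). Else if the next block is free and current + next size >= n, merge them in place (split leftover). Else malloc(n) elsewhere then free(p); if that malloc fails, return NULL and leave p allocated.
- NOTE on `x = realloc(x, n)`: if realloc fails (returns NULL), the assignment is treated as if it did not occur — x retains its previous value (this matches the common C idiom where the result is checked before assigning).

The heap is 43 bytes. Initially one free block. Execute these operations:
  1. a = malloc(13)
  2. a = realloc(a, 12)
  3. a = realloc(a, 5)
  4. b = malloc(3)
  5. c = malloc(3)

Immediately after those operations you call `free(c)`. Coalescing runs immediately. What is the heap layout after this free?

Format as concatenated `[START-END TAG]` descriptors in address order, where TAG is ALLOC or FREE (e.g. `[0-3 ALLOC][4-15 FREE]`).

Op 1: a = malloc(13) -> a = 0; heap: [0-12 ALLOC][13-42 FREE]
Op 2: a = realloc(a, 12) -> a = 0; heap: [0-11 ALLOC][12-42 FREE]
Op 3: a = realloc(a, 5) -> a = 0; heap: [0-4 ALLOC][5-42 FREE]
Op 4: b = malloc(3) -> b = 5; heap: [0-4 ALLOC][5-7 ALLOC][8-42 FREE]
Op 5: c = malloc(3) -> c = 8; heap: [0-4 ALLOC][5-7 ALLOC][8-10 ALLOC][11-42 FREE]
free(c): c = 8 -> block [8-10 ALLOC]; mark free, coalesce with adjacent free neighbors -> [0-4 ALLOC][5-7 ALLOC][8-42 FREE]

Answer: [0-4 ALLOC][5-7 ALLOC][8-42 FREE]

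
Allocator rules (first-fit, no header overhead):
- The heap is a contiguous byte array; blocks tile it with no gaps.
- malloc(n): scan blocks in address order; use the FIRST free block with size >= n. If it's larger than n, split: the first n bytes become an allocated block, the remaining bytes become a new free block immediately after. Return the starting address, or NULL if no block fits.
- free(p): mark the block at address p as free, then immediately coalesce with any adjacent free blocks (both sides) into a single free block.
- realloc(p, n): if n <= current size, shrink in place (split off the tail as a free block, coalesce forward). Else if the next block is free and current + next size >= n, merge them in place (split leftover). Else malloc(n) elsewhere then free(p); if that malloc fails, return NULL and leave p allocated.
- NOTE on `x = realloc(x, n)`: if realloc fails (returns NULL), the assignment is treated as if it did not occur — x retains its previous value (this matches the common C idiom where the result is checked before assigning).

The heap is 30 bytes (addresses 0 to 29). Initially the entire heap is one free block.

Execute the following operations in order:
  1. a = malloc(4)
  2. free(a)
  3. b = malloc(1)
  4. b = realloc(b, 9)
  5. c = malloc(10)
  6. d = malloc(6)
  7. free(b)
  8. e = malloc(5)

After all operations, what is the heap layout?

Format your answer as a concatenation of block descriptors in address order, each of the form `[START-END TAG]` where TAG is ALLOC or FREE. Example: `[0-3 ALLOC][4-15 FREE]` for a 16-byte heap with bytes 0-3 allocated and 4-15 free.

Answer: [0-4 ALLOC][5-8 FREE][9-18 ALLOC][19-24 ALLOC][25-29 FREE]

Derivation:
Op 1: a = malloc(4) -> a = 0; heap: [0-3 ALLOC][4-29 FREE]
Op 2: free(a) -> (freed a); heap: [0-29 FREE]
Op 3: b = malloc(1) -> b = 0; heap: [0-0 ALLOC][1-29 FREE]
Op 4: b = realloc(b, 9) -> b = 0; heap: [0-8 ALLOC][9-29 FREE]
Op 5: c = malloc(10) -> c = 9; heap: [0-8 ALLOC][9-18 ALLOC][19-29 FREE]
Op 6: d = malloc(6) -> d = 19; heap: [0-8 ALLOC][9-18 ALLOC][19-24 ALLOC][25-29 FREE]
Op 7: free(b) -> (freed b); heap: [0-8 FREE][9-18 ALLOC][19-24 ALLOC][25-29 FREE]
Op 8: e = malloc(5) -> e = 0; heap: [0-4 ALLOC][5-8 FREE][9-18 ALLOC][19-24 ALLOC][25-29 FREE]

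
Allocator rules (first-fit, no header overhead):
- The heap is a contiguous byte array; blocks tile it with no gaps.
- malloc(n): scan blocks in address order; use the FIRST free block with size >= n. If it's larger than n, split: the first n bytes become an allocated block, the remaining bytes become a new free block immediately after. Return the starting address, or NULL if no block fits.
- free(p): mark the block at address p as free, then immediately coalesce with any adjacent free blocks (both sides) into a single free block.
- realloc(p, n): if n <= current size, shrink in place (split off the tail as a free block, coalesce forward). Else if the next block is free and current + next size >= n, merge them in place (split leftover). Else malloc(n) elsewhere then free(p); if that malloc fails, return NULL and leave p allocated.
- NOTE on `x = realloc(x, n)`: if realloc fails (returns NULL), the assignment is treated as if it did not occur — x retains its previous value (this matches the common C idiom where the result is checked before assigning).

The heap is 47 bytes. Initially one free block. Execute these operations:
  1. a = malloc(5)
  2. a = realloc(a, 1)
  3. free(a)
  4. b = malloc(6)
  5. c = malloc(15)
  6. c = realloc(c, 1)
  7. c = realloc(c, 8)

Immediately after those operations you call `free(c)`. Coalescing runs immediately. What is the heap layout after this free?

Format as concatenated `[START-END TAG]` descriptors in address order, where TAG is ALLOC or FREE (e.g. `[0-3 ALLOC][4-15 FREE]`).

Answer: [0-5 ALLOC][6-46 FREE]

Derivation:
Op 1: a = malloc(5) -> a = 0; heap: [0-4 ALLOC][5-46 FREE]
Op 2: a = realloc(a, 1) -> a = 0; heap: [0-0 ALLOC][1-46 FREE]
Op 3: free(a) -> (freed a); heap: [0-46 FREE]
Op 4: b = malloc(6) -> b = 0; heap: [0-5 ALLOC][6-46 FREE]
Op 5: c = malloc(15) -> c = 6; heap: [0-5 ALLOC][6-20 ALLOC][21-46 FREE]
Op 6: c = realloc(c, 1) -> c = 6; heap: [0-5 ALLOC][6-6 ALLOC][7-46 FREE]
Op 7: c = realloc(c, 8) -> c = 6; heap: [0-5 ALLOC][6-13 ALLOC][14-46 FREE]
free(c): c = 6 -> block [6-13 ALLOC]; mark free, coalesce with adjacent free neighbors -> [0-5 ALLOC][6-46 FREE]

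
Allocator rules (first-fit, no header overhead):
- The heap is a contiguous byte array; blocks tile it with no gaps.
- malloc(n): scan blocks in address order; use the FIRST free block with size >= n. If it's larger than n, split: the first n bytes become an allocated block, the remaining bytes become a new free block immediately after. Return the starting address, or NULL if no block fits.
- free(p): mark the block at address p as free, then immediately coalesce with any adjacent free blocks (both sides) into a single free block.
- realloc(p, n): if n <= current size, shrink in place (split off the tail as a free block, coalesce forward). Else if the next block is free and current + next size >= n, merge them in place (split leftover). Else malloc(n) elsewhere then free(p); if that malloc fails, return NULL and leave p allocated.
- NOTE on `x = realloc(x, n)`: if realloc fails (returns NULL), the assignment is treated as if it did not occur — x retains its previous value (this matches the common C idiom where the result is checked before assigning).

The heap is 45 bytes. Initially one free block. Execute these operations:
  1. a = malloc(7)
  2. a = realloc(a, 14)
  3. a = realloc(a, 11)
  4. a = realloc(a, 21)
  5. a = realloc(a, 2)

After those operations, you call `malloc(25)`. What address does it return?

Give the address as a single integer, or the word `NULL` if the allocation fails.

Op 1: a = malloc(7) -> a = 0; heap: [0-6 ALLOC][7-44 FREE]
Op 2: a = realloc(a, 14) -> a = 0; heap: [0-13 ALLOC][14-44 FREE]
Op 3: a = realloc(a, 11) -> a = 0; heap: [0-10 ALLOC][11-44 FREE]
Op 4: a = realloc(a, 21) -> a = 0; heap: [0-20 ALLOC][21-44 FREE]
Op 5: a = realloc(a, 2) -> a = 0; heap: [0-1 ALLOC][2-44 FREE]
malloc(25): first-fit scan over [0-1 ALLOC][2-44 FREE] -> 2

Answer: 2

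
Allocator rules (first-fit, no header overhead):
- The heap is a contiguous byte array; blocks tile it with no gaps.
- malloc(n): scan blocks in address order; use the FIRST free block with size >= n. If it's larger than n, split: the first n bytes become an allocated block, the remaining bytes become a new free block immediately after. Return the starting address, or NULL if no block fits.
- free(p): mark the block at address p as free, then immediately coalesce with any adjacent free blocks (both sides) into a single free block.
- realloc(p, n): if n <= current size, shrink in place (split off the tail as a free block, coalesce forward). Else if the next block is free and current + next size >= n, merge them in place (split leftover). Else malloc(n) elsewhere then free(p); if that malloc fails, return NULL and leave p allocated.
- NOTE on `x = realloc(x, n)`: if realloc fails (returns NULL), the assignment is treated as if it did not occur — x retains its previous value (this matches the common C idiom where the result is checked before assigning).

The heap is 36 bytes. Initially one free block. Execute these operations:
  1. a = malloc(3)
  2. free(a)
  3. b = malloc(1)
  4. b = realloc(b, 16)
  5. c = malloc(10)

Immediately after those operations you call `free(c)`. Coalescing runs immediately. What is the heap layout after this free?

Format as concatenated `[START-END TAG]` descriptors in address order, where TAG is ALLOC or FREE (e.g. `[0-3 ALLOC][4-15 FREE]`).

Op 1: a = malloc(3) -> a = 0; heap: [0-2 ALLOC][3-35 FREE]
Op 2: free(a) -> (freed a); heap: [0-35 FREE]
Op 3: b = malloc(1) -> b = 0; heap: [0-0 ALLOC][1-35 FREE]
Op 4: b = realloc(b, 16) -> b = 0; heap: [0-15 ALLOC][16-35 FREE]
Op 5: c = malloc(10) -> c = 16; heap: [0-15 ALLOC][16-25 ALLOC][26-35 FREE]
free(c): c = 16 -> block [16-25 ALLOC]; mark free, coalesce with adjacent free neighbors -> [0-15 ALLOC][16-35 FREE]

Answer: [0-15 ALLOC][16-35 FREE]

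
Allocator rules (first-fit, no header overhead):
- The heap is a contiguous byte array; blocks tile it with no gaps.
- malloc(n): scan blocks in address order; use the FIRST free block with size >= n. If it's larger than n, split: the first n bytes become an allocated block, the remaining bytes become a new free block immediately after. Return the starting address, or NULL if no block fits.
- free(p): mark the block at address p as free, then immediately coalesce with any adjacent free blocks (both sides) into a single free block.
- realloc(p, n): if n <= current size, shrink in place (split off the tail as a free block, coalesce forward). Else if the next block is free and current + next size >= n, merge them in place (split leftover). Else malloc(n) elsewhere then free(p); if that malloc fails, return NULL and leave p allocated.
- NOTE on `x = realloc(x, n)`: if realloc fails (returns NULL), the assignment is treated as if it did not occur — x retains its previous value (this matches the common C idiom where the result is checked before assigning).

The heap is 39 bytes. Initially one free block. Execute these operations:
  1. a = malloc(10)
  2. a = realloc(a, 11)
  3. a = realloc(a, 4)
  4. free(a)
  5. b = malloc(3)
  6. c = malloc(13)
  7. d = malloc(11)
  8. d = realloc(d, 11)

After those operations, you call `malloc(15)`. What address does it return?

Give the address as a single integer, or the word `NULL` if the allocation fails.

Op 1: a = malloc(10) -> a = 0; heap: [0-9 ALLOC][10-38 FREE]
Op 2: a = realloc(a, 11) -> a = 0; heap: [0-10 ALLOC][11-38 FREE]
Op 3: a = realloc(a, 4) -> a = 0; heap: [0-3 ALLOC][4-38 FREE]
Op 4: free(a) -> (freed a); heap: [0-38 FREE]
Op 5: b = malloc(3) -> b = 0; heap: [0-2 ALLOC][3-38 FREE]
Op 6: c = malloc(13) -> c = 3; heap: [0-2 ALLOC][3-15 ALLOC][16-38 FREE]
Op 7: d = malloc(11) -> d = 16; heap: [0-2 ALLOC][3-15 ALLOC][16-26 ALLOC][27-38 FREE]
Op 8: d = realloc(d, 11) -> d = 16; heap: [0-2 ALLOC][3-15 ALLOC][16-26 ALLOC][27-38 FREE]
malloc(15): first-fit scan over [0-2 ALLOC][3-15 ALLOC][16-26 ALLOC][27-38 FREE] -> NULL

Answer: NULL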